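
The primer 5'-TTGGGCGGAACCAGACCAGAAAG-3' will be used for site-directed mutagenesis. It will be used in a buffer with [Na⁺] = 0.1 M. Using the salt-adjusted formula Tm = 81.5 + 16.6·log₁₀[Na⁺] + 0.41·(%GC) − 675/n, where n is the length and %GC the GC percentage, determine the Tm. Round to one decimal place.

Length n = 23. Base counts: G=8, C=5, T=2, A=8
G+C = 13, so %GC = 13/23 × 100 = 56.522%
Salt term: 16.6 × (-1) = -16.6
GC term: 0.41 × 56.522 = 23.174; length term: −675/23 = −29.348
Tm = 81.5 + (-16.6) + 23.174 − 29.348 = 58.726 → 58.7°C

58.7°C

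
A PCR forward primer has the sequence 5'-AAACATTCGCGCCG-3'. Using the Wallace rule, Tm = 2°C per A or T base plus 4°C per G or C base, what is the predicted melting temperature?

44°C

Counting bases: T=2, A=4, C=5, G=3
A+T = 6, G+C = 8
Tm = 2(6) + 4(8) = 12 + 32 = 44°C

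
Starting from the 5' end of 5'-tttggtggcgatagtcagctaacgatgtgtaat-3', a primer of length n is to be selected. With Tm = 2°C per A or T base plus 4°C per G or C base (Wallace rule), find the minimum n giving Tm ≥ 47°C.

n = 16

First 15 bases: TTTGGTGGCGATAGT → Tm = 44°C (< 47°C)
First 16 bases: TTTGGTGGCGATAGTC → Tm = 48°C (≥ 47°C)
Since every base adds ≥2°C, Tm only increases with n, so the threshold is first crossed at n = 16.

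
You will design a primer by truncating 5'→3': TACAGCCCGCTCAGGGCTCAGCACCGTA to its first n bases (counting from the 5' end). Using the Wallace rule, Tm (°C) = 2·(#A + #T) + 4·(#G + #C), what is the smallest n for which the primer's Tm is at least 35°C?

First 10 bases: TACAGCCCGC → Tm = 34°C (< 35°C)
First 11 bases: TACAGCCCGCT → Tm = 36°C (≥ 35°C)
Each additional base adds 2°C (A/T) or 4°C (G/C), so Tm is non-decreasing in n; n = 11 is the first length to reach 35°C.

n = 11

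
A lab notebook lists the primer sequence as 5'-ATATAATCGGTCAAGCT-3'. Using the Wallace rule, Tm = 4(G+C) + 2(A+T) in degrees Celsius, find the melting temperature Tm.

46°C

C=3, A=6, G=3, T=5
So N_AT = 11 and N_GC = 6.
Tm = 2(11) + 4(6) = 22 + 24 = 46°C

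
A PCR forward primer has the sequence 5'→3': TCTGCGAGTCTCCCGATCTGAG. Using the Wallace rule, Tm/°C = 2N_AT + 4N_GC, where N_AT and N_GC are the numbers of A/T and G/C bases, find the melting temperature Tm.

Scanning the sequence gives T=6, C=7, A=3, G=6.
AT pairs contribute 9, GC pairs contribute 13.
Tm = 4·13 + 2·9 = 52 + 18 = 70°C

70°C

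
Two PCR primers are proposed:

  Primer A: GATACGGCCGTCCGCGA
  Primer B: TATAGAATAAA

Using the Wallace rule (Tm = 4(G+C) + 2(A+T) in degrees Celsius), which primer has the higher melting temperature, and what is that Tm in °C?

Primer A, 58°C

Primer A: A+T=5, G+C=12 → Tm = 2(5)+4(12) = 58°C
Primer B: A+T=10, G+C=1 → Tm = 2(10)+4(1) = 24°C
58°C vs 24°C → primer A is higher.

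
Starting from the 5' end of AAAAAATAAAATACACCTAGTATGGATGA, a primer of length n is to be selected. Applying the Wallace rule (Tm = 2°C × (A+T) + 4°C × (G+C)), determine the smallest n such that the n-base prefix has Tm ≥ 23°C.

First 11 bases: AAAAAATAAAA → Tm = 22°C (< 23°C)
First 12 bases: AAAAAATAAAAT → Tm = 24°C (≥ 23°C)
Since every base adds ≥2°C, Tm only increases with n, so the threshold is first crossed at n = 12.

n = 12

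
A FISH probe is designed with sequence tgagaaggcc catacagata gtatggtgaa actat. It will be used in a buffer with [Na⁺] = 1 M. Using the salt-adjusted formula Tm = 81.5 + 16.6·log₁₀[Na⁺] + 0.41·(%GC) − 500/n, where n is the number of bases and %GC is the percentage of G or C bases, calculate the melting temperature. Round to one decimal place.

83.6°C

Length n = 35. C=5, G=9, A=13, T=8
G+C = 14, so %GC = 14/35 × 100 = 40%
Salt term: 16.6 × (0) = 0
GC term: 0.41 × 40 = 16.4; length term: −500/35 = −14.286
Tm = 81.5 + (0) + 16.4 − 14.286 = 83.614 → 83.6°C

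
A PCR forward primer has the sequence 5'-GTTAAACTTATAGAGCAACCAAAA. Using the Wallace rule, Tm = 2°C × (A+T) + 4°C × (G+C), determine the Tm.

62°C

Counting bases: C=4, G=3, T=5, A=12
So N_AT = 17 and N_GC = 7.
Tm = 4·7 + 2·17 = 28 + 34 = 62°C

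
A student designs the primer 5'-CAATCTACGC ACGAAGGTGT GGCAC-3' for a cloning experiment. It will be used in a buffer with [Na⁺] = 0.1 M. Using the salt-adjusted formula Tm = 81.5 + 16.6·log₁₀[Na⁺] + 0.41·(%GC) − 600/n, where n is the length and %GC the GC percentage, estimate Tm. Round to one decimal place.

Length n = 25. Counting bases: G=7, C=7, A=7, T=4
G+C = 14, so %GC = 14/25 × 100 = 56%
Salt term: 16.6 × (-1) = -16.6
GC term: 0.41 × 56 = 22.96; length term: −600/25 = −24
Tm = 81.5 + (-16.6) + 22.96 − 24 = 63.86 → 63.9°C

63.9°C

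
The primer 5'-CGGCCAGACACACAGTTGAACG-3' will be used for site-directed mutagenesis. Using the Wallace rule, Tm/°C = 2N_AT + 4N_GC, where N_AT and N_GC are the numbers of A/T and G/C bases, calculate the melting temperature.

Scanning the sequence gives A=7, T=2, C=7, G=6.
A+T = 9, G+C = 13
Tm = 4·13 + 2·9 = 52 + 18 = 70°C

70°C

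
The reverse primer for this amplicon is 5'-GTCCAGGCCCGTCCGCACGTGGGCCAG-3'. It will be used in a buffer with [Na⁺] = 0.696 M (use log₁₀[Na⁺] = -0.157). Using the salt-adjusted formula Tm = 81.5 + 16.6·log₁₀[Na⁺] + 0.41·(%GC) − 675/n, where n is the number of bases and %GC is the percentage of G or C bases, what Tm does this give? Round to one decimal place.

85.8°C

Length n = 27. Counting bases: G=10, A=3, C=11, T=3
G+C = 21, so %GC = 21/27 × 100 = 77.778%
Salt term: 16.6 × (-0.157) = -2.606
GC term: 0.41 × 77.778 = 31.889; length term: −675/27 = −25
Tm = 81.5 + (-2.606) + 31.889 − 25 = 85.783 → 85.8°C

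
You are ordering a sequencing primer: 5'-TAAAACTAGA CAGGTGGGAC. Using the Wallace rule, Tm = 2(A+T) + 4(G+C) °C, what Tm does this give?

Counting bases: T=3, A=8, G=6, C=3
A+T = 11, G+C = 9
Tm = 2×11 + 4×9 = 58°C

58°C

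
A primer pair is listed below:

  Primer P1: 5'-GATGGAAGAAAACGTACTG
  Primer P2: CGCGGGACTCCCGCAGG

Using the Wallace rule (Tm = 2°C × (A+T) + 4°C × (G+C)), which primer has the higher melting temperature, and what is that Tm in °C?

Primer P1: A+T=11, G+C=8 → Tm = 2(11)+4(8) = 54°C
Primer P2: A+T=3, G+C=14 → Tm = 2(3)+4(14) = 62°C
54°C vs 62°C → primer P2 is higher.

Primer P2, 62°C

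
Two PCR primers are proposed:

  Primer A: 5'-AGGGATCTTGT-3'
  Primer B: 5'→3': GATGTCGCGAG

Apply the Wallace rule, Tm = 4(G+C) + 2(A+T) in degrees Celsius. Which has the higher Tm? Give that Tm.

Primer B, 36°C

Primer A: A+T=6, G+C=5 → Tm = 2(6)+4(5) = 32°C
Primer B: A+T=4, G+C=7 → Tm = 2(4)+4(7) = 36°C
32°C vs 36°C → primer B is higher.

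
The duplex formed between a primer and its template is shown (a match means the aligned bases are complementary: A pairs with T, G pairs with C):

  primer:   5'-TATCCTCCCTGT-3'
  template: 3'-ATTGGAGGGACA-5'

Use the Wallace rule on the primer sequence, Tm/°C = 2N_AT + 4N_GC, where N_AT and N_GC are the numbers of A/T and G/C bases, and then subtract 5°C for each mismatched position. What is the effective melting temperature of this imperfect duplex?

Primer base counts: A=1, T=5, G=1, C=5 → A+T=6, G+C=6
Perfect-match Tm = 2(6) + 4(6) = 12 + 24 = 36°C
Mismatches (positions where the bases are not complementary): 1 (at position 3)
Effective Tm = 36 − 1×5 = 36 − 5 = 31°C

31°C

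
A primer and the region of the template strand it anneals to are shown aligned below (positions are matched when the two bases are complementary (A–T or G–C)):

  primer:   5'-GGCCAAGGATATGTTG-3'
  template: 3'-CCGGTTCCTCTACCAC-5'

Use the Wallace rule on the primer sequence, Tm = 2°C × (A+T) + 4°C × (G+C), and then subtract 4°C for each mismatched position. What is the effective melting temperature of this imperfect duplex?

Primer base counts: A=4, T=4, G=6, C=2 → A+T=8, G+C=8
Perfect-match Tm = 2(8) + 4(8) = 16 + 32 = 48°C
Mismatches (positions where the bases are not complementary): 2 (at positions 10, 14)
Effective Tm = 48 − 2×4 = 48 − 8 = 40°C

40°C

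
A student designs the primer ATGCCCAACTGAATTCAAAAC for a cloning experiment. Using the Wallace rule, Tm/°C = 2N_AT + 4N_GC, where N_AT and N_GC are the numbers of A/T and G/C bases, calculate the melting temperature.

58°C

Base counts: C=6, T=4, G=2, A=9
A+T = 13, G+C = 8
Tm = 2×13 + 4×8 = 58°C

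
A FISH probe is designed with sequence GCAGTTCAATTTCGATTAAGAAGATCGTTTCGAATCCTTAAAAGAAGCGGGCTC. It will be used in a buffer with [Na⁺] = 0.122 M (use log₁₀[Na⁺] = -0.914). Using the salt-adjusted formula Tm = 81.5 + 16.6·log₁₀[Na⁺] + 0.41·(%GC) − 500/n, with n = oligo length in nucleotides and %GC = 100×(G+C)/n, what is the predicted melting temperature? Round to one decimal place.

Length n = 54. A=17, T=15, G=12, C=10
G+C = 22, so %GC = 22/54 × 100 = 40.741%
Salt term: 16.6 × (-0.914) = -15.172
GC term: 0.41 × 40.741 = 16.704; length term: −500/54 = −9.259
Tm = 81.5 + (-15.172) + 16.704 − 9.259 = 73.773 → 73.8°C

73.8°C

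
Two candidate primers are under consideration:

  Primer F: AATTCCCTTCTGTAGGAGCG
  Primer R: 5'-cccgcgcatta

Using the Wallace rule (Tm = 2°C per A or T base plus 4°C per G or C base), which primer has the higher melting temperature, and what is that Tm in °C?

Primer F, 60°C

Primer F: A+T=10, G+C=10 → Tm = 2(10)+4(10) = 60°C
Primer R: A+T=4, G+C=7 → Tm = 2(4)+4(7) = 36°C
60°C vs 36°C → primer F is higher.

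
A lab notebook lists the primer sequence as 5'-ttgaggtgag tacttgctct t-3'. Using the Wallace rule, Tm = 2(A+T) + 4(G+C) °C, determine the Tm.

Counting bases: T=9, C=3, G=6, A=3
AT pairs contribute 12, GC pairs contribute 9.
Tm = 4·9 + 2·12 = 36 + 24 = 60°C

60°C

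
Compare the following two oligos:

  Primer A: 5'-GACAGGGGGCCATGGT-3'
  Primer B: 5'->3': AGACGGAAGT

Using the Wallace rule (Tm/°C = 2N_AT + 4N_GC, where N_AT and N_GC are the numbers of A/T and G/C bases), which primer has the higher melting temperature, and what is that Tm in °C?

Primer A, 54°C

Primer A: A+T=5, G+C=11 → Tm = 2(5)+4(11) = 54°C
Primer B: A+T=5, G+C=5 → Tm = 2(5)+4(5) = 30°C
54°C vs 30°C → primer A is higher.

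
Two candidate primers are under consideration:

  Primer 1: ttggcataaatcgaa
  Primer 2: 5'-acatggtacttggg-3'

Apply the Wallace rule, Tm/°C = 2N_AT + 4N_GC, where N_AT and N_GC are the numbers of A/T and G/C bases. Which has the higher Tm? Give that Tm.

Primer 2, 42°C

Primer 1: A+T=10, G+C=5 → Tm = 2(10)+4(5) = 40°C
Primer 2: A+T=7, G+C=7 → Tm = 2(7)+4(7) = 42°C
40°C vs 42°C → primer 2 is higher.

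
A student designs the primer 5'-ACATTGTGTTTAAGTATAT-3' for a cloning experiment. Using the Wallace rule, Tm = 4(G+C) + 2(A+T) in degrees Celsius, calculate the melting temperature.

Base counts: G=3, A=6, C=1, T=9
A+T = 15, G+C = 4
Tm = 4·4 + 2·15 = 16 + 30 = 46°C

46°C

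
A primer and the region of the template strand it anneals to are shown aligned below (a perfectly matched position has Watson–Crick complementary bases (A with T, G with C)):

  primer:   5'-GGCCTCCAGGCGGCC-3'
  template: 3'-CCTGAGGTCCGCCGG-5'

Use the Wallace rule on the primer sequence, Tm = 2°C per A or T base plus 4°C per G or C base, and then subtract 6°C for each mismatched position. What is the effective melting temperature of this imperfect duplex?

50°C

Primer base counts: A=1, T=1, G=6, C=7 → A+T=2, G+C=13
Perfect-match Tm = 2(2) + 4(13) = 4 + 52 = 56°C
Mismatches (positions where the bases are not complementary): 1 (at position 3)
Effective Tm = 56 − 1×6 = 56 − 6 = 50°C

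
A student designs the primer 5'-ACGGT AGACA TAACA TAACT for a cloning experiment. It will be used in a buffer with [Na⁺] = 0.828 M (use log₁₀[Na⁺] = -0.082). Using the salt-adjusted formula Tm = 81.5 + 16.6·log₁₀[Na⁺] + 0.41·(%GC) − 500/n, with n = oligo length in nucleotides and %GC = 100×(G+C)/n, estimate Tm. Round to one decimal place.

69.5°C

Length n = 20. Counting bases: A=9, T=4, G=3, C=4
G+C = 7, so %GC = 7/20 × 100 = 35%
Salt term: 16.6 × (-0.082) = -1.361
GC term: 0.41 × 35 = 14.35; length term: −500/20 = −25
Tm = 81.5 + (-1.361) + 14.35 − 25 = 69.489 → 69.5°C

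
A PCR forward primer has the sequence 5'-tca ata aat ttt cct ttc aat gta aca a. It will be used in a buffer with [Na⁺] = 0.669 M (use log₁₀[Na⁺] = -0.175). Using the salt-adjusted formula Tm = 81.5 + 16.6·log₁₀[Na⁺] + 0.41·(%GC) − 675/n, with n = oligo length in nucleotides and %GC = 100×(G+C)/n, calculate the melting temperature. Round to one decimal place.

63.3°C

Length n = 28. Counting bases: T=11, A=11, G=1, C=5
G+C = 6, so %GC = 6/28 × 100 = 21.429%
Salt term: 16.6 × (-0.175) = -2.905
GC term: 0.41 × 21.429 = 8.786; length term: −675/28 = −24.107
Tm = 81.5 + (-2.905) + 8.786 − 24.107 = 63.274 → 63.3°C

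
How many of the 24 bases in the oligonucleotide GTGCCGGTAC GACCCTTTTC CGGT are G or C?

Base counts: C=8, T=7, G=7, A=2
G+C = 7 + 8 = 15

15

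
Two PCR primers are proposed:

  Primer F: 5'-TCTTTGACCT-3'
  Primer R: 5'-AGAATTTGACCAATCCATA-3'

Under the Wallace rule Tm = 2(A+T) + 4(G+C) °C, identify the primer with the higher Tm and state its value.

Primer F: A+T=6, G+C=4 → Tm = 2(6)+4(4) = 28°C
Primer R: A+T=13, G+C=6 → Tm = 2(13)+4(6) = 50°C
28°C vs 50°C → primer R is higher.

Primer R, 50°C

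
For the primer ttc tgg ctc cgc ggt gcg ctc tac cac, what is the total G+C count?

18

Scanning the sequence gives T=7, G=7, C=11, A=2.
G+C = 7 + 11 = 18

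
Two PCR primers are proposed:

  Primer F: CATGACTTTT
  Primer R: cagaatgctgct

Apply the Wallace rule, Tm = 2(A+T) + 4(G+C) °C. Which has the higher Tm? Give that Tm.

Primer F: A+T=7, G+C=3 → Tm = 2(7)+4(3) = 26°C
Primer R: A+T=6, G+C=6 → Tm = 2(6)+4(6) = 36°C
26°C vs 36°C → primer R is higher.

Primer R, 36°C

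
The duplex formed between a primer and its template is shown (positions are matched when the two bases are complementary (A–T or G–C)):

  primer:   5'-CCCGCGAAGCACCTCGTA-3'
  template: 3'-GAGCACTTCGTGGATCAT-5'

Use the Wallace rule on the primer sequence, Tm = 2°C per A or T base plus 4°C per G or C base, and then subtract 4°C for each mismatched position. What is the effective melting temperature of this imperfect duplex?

Primer base counts: A=4, T=2, G=4, C=8 → A+T=6, G+C=12
Perfect-match Tm = 2(6) + 4(12) = 12 + 48 = 60°C
Mismatches (positions where the bases are not complementary): 3 (at positions 2, 5, 15)
Effective Tm = 60 − 3×4 = 60 − 12 = 48°C

48°C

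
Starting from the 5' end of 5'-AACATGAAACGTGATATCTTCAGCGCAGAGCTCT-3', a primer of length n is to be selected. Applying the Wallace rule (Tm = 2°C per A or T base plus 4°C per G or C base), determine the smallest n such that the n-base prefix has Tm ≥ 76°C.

n = 27

First 26 bases: AACATGAAACGTGATATCTTCAGCGC → Tm = 74°C (< 76°C)
First 27 bases: AACATGAAACGTGATATCTTCAGCGCA → Tm = 76°C (≥ 76°C)
Since every base adds ≥2°C, Tm only increases with n, so the threshold is first crossed at n = 27.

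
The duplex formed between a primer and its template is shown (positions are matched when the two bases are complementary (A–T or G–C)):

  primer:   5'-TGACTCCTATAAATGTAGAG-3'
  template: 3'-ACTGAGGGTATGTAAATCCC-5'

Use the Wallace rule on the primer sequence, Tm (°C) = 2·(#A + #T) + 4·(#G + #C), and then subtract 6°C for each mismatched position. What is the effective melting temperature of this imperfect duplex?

30°C

Primer base counts: A=7, T=6, G=4, C=3 → A+T=13, G+C=7
Perfect-match Tm = 2(13) + 4(7) = 26 + 28 = 54°C
Mismatches (positions where the bases are not complementary): 4 (at positions 8, 12, 15, 19)
Effective Tm = 54 − 4×6 = 54 − 24 = 30°C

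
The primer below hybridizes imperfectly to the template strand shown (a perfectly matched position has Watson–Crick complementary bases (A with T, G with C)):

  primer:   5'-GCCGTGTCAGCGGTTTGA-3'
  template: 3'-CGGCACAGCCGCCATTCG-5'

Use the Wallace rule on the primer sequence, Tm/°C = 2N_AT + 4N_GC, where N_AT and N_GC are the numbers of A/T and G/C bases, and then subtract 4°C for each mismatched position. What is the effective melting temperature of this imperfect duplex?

42°C

Primer base counts: A=2, T=5, G=7, C=4 → A+T=7, G+C=11
Perfect-match Tm = 2(7) + 4(11) = 14 + 44 = 58°C
Mismatches (positions where the bases are not complementary): 4 (at positions 9, 15, 16, 18)
Effective Tm = 58 − 4×4 = 58 − 16 = 42°C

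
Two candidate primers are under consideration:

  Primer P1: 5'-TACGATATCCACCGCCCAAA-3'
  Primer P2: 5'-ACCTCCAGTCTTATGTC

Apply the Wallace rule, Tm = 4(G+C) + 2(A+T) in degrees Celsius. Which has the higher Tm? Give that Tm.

Primer P1, 60°C

Primer P1: A+T=10, G+C=10 → Tm = 2(10)+4(10) = 60°C
Primer P2: A+T=9, G+C=8 → Tm = 2(9)+4(8) = 50°C
60°C vs 50°C → primer P1 is higher.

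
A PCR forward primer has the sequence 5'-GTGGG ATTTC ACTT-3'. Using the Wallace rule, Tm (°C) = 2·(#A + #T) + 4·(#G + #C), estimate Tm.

T=6, G=4, C=2, A=2
AT pairs contribute 8, GC pairs contribute 6.
Tm = 2×8 + 4×6 = 40°C

40°C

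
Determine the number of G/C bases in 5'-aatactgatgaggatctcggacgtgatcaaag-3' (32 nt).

14

Base counts: C=5, T=7, G=9, A=11
G+C = 9 + 5 = 14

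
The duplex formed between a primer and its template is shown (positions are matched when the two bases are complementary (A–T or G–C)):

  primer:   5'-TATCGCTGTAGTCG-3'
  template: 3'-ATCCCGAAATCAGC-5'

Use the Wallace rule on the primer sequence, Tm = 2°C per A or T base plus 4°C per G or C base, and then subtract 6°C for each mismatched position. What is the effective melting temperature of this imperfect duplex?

Primer base counts: A=2, T=5, G=4, C=3 → A+T=7, G+C=7
Perfect-match Tm = 2(7) + 4(7) = 14 + 28 = 42°C
Mismatches (positions where the bases are not complementary): 3 (at positions 3, 4, 8)
Effective Tm = 42 − 3×6 = 42 − 18 = 24°C

24°C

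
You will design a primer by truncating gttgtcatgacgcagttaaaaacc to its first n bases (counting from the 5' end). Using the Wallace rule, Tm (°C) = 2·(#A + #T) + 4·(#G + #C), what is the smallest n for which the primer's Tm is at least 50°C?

n = 17

First 16 bases: GTTGTCATGACGCAGT → Tm = 48°C (< 50°C)
First 17 bases: GTTGTCATGACGCAGTT → Tm = 50°C (≥ 50°C)
Since every base adds ≥2°C, Tm only increases with n, so the threshold is first crossed at n = 17.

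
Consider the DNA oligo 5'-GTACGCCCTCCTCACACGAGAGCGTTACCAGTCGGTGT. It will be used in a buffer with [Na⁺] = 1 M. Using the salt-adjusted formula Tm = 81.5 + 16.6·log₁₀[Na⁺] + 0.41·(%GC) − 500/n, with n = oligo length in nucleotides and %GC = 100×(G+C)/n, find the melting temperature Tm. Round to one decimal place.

Length n = 38. Base counts: G=10, T=8, A=7, C=13
G+C = 23, so %GC = 23/38 × 100 = 60.526%
Salt term: 16.6 × (0) = 0
GC term: 0.41 × 60.526 = 24.816; length term: −500/38 = −13.158
Tm = 81.5 + (0) + 24.816 − 13.158 = 93.158 → 93.2°C

93.2°C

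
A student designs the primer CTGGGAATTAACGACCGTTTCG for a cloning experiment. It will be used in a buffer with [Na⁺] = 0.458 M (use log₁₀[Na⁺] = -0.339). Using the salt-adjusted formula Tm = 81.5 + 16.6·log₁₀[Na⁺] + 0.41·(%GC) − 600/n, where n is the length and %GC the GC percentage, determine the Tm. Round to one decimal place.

69.1°C

Length n = 22. Scanning the sequence gives T=6, A=5, G=6, C=5.
G+C = 11, so %GC = 11/22 × 100 = 50%
Salt term: 16.6 × (-0.339) = -5.627
GC term: 0.41 × 50 = 20.5; length term: −600/22 = −27.273
Tm = 81.5 + (-5.627) + 20.5 − 27.273 = 69.1 → 69.1°C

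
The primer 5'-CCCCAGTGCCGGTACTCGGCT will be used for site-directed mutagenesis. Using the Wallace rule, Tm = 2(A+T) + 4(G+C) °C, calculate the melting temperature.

72°C

Base counts: C=9, T=4, A=2, G=6
AT pairs contribute 6, GC pairs contribute 15.
Tm = 2(6) + 4(15) = 12 + 60 = 72°C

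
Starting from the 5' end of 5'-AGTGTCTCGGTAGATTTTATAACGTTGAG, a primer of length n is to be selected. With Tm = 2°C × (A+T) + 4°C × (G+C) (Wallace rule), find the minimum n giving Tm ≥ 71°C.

First 26 bases: AGTGTCTCGGTAGATTTTATAACGTT → Tm = 70°C (< 71°C)
First 27 bases: AGTGTCTCGGTAGATTTTATAACGTTG → Tm = 74°C (≥ 71°C)
Each additional base adds 2°C (A/T) or 4°C (G/C), so Tm is non-decreasing in n; n = 27 is the first length to reach 71°C.

n = 27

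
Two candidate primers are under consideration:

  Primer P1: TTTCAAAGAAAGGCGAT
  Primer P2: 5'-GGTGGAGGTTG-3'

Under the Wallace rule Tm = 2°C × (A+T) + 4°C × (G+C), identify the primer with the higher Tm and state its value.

Primer P1: A+T=11, G+C=6 → Tm = 2(11)+4(6) = 46°C
Primer P2: A+T=4, G+C=7 → Tm = 2(4)+4(7) = 36°C
46°C vs 36°C → primer P1 is higher.

Primer P1, 46°C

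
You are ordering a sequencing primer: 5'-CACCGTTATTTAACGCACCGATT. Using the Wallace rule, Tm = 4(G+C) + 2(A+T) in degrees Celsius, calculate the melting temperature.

Base counts: G=3, C=7, A=6, T=7
A+T = 13, G+C = 10
Tm = 2(13) + 4(10) = 26 + 40 = 66°C

66°C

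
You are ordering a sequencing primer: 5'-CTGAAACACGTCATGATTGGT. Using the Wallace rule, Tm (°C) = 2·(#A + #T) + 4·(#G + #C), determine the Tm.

60°C

A=6, C=4, T=6, G=5
So N_AT = 12 and N_GC = 9.
Tm = 4·9 + 2·12 = 36 + 24 = 60°C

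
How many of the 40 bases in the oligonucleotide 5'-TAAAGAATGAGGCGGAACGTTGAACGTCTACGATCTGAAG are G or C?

18

Counting bases: C=6, T=8, A=14, G=12
G+C = 12 + 6 = 18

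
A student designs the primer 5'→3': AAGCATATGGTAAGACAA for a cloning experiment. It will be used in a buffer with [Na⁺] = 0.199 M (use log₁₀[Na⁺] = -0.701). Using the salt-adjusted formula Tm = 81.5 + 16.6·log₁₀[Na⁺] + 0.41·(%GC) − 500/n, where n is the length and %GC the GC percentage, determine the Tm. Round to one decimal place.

Length n = 18. Counting bases: G=4, C=2, A=9, T=3
G+C = 6, so %GC = 6/18 × 100 = 33.333%
Salt term: 16.6 × (-0.701) = -11.637
GC term: 0.41 × 33.333 = 13.667; length term: −500/18 = −27.778
Tm = 81.5 + (-11.637) + 13.667 − 27.778 = 55.752 → 55.8°C

55.8°C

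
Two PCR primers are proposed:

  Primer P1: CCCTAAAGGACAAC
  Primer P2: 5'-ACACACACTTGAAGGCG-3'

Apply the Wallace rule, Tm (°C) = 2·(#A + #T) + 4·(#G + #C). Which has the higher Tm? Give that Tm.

Primer P1: A+T=7, G+C=7 → Tm = 2(7)+4(7) = 42°C
Primer P2: A+T=8, G+C=9 → Tm = 2(8)+4(9) = 52°C
42°C vs 52°C → primer P2 is higher.

Primer P2, 52°C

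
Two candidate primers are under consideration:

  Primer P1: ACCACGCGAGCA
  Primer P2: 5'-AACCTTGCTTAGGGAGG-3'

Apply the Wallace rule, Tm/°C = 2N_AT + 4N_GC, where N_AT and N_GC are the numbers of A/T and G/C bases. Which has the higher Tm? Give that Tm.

Primer P2, 52°C

Primer P1: A+T=4, G+C=8 → Tm = 2(4)+4(8) = 40°C
Primer P2: A+T=8, G+C=9 → Tm = 2(8)+4(9) = 52°C
40°C vs 52°C → primer P2 is higher.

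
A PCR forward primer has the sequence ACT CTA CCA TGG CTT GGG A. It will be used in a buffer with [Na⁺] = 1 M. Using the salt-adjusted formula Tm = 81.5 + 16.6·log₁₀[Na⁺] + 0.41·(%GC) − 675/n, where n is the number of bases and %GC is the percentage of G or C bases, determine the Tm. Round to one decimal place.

Length n = 19. Counting bases: T=5, G=5, A=4, C=5
G+C = 10, so %GC = 10/19 × 100 = 52.632%
Salt term: 16.6 × (0) = 0
GC term: 0.41 × 52.632 = 21.579; length term: −675/19 = −35.526
Tm = 81.5 + (0) + 21.579 − 35.526 = 67.553 → 67.6°C

67.6°C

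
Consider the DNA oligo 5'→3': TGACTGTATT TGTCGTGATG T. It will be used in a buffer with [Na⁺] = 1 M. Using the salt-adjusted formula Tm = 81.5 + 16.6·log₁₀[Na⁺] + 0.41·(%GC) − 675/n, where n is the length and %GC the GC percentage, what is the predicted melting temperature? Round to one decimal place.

Length n = 21. Counting bases: A=3, G=6, T=10, C=2
G+C = 8, so %GC = 8/21 × 100 = 38.095%
Salt term: 16.6 × (0) = 0
GC term: 0.41 × 38.095 = 15.619; length term: −675/21 = −32.143
Tm = 81.5 + (0) + 15.619 − 32.143 = 64.976 → 65.0°C

65.0°C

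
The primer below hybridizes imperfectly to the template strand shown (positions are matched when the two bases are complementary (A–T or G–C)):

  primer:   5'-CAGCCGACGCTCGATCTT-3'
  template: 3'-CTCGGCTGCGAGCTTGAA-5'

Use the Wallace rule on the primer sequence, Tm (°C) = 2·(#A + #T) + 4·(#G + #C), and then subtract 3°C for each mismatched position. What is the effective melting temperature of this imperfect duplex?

52°C

Primer base counts: A=3, T=4, G=4, C=7 → A+T=7, G+C=11
Perfect-match Tm = 2(7) + 4(11) = 14 + 44 = 58°C
Mismatches (positions where the bases are not complementary): 2 (at positions 1, 15)
Effective Tm = 58 − 2×3 = 58 − 6 = 52°C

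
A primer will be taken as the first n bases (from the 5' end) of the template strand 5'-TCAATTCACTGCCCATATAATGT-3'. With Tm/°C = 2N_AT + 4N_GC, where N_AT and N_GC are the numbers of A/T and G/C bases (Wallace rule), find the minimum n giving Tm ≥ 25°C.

n = 10

First 9 bases: TCAATTCAC → Tm = 24°C (< 25°C)
First 10 bases: TCAATTCACT → Tm = 26°C (≥ 25°C)
Each additional base adds 2°C (A/T) or 4°C (G/C), so Tm is non-decreasing in n; n = 10 is the first length to reach 25°C.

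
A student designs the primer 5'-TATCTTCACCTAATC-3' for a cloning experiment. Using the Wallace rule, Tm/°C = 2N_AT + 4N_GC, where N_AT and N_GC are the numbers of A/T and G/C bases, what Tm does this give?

Counting bases: T=6, C=5, G=0, A=4
AT pairs contribute 10, GC pairs contribute 5.
Tm = 2×10 + 4×5 = 40°C

40°C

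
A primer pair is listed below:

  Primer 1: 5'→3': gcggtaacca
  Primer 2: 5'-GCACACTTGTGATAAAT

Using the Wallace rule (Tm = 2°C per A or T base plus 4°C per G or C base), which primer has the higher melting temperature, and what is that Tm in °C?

Primer 2, 46°C

Primer 1: A+T=4, G+C=6 → Tm = 2(4)+4(6) = 32°C
Primer 2: A+T=11, G+C=6 → Tm = 2(11)+4(6) = 46°C
32°C vs 46°C → primer 2 is higher.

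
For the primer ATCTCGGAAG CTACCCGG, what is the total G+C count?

11

Scanning the sequence gives C=6, A=4, G=5, T=3.
Total G or C: 5 + 6 = 11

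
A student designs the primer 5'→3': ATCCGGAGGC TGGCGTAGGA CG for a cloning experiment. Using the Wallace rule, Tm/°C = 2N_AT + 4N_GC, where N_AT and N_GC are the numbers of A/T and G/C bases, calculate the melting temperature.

C=5, G=10, A=4, T=3
So N_AT = 7 and N_GC = 15.
Tm = 2(7) + 4(15) = 14 + 60 = 74°C

74°C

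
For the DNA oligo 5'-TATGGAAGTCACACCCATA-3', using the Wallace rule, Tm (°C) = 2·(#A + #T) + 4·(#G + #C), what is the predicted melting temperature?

54°C

Counting bases: G=3, T=4, C=5, A=7
So N_AT = 11 and N_GC = 8.
Tm = 2(11) + 4(8) = 22 + 32 = 54°C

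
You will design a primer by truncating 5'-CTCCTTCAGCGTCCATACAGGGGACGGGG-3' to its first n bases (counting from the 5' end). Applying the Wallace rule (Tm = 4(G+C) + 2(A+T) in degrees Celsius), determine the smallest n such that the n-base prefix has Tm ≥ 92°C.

n = 28

First 27 bases: CTCCTTCAGCGTCCATACAGGGGACGG → Tm = 88°C (< 92°C)
First 28 bases: CTCCTTCAGCGTCCATACAGGGGACGGG → Tm = 92°C (≥ 92°C)
Since every base adds ≥2°C, Tm only increases with n, so the threshold is first crossed at n = 28.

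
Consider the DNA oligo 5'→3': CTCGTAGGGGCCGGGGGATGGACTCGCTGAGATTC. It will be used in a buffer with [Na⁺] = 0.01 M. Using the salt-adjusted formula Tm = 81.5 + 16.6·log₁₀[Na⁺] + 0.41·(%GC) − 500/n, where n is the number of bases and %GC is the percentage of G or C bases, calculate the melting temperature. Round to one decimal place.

Length n = 35. Scanning the sequence gives A=5, T=7, G=15, C=8.
G+C = 23, so %GC = 23/35 × 100 = 65.714%
Salt term: 16.6 × (-2) = -33.2
GC term: 0.41 × 65.714 = 26.943; length term: −500/35 = −14.286
Tm = 81.5 + (-33.2) + 26.943 − 14.286 = 60.957 → 61.0°C

61.0°C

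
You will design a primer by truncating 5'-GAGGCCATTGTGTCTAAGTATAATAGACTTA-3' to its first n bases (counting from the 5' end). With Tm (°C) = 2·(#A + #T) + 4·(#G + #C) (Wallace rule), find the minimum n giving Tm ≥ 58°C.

First 19 bases: GAGGCCATTGTGTCTAAGT → Tm = 56°C (< 58°C)
First 20 bases: GAGGCCATTGTGTCTAAGTA → Tm = 58°C (≥ 58°C)
Since every base adds ≥2°C, Tm only increases with n, so the threshold is first crossed at n = 20.

n = 20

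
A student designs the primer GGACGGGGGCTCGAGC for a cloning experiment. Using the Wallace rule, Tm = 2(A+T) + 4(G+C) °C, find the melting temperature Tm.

58°C

Base counts: T=1, A=2, C=4, G=9
So N_AT = 3 and N_GC = 13.
Tm = 2(3) + 4(13) = 6 + 52 = 58°C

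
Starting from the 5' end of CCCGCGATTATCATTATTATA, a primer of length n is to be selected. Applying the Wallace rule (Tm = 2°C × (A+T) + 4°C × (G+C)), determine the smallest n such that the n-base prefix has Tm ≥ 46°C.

First 15 bases: CCCGCGATTATCATT → Tm = 44°C (< 46°C)
First 16 bases: CCCGCGATTATCATTA → Tm = 46°C (≥ 46°C)
Each additional base adds 2°C (A/T) or 4°C (G/C), so Tm is non-decreasing in n; n = 16 is the first length to reach 46°C.

n = 16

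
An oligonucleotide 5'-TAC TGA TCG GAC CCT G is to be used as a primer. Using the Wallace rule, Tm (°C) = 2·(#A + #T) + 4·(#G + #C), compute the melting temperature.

Scanning the sequence gives C=5, T=4, A=3, G=4.
So N_AT = 7 and N_GC = 9.
Tm = 2×7 + 4×9 = 50°C

50°C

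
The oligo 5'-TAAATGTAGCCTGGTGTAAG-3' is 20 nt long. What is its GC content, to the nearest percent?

40%

G=6, C=2, T=6, A=6
G+C = 6 + 2 = 8 out of 20 bases
%GC = 8/20 × 100 = 40% ≈ 40%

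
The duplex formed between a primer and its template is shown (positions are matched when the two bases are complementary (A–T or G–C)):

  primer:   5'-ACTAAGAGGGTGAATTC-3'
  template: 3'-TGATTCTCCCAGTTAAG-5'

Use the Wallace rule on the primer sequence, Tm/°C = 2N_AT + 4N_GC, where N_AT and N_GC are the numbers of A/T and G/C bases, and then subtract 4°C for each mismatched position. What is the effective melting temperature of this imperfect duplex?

44°C

Primer base counts: A=6, T=4, G=5, C=2 → A+T=10, G+C=7
Perfect-match Tm = 2(10) + 4(7) = 20 + 28 = 48°C
Mismatches (positions where the bases are not complementary): 1 (at position 12)
Effective Tm = 48 − 1×4 = 48 − 4 = 44°C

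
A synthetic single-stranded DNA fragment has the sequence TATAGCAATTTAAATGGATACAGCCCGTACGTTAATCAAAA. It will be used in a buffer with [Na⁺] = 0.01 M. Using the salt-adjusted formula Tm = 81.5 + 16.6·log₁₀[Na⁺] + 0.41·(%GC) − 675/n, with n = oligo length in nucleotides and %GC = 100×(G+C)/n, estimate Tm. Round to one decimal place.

44.8°C

Length n = 41. T=11, C=7, G=6, A=17
G+C = 13, so %GC = 13/41 × 100 = 31.707%
Salt term: 16.6 × (-2) = -33.2
GC term: 0.41 × 31.707 = 13; length term: −675/41 = −16.463
Tm = 81.5 + (-33.2) + 13 − 16.463 = 44.837 → 44.8°C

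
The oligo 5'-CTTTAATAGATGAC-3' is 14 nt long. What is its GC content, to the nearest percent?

T=5, G=2, A=5, C=2
G+C = 2 + 2 = 4 out of 14 bases
%GC = 4/14 × 100 = 28.57% ≈ 29%

29%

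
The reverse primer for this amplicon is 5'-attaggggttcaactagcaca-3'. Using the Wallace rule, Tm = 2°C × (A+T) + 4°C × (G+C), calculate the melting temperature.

Scanning the sequence gives G=5, T=5, C=4, A=7.
AT pairs contribute 12, GC pairs contribute 9.
Tm = 4·9 + 2·12 = 36 + 24 = 60°C

60°C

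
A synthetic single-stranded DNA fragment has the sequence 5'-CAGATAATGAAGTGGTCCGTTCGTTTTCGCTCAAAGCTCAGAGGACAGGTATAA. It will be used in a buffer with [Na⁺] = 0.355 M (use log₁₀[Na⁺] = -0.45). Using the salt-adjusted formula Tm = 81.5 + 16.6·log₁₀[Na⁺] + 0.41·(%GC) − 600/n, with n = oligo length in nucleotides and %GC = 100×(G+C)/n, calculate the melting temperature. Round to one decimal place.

Length n = 54. G=14, A=16, C=10, T=14
G+C = 24, so %GC = 24/54 × 100 = 44.444%
Salt term: 16.6 × (-0.45) = -7.47
GC term: 0.41 × 44.444 = 18.222; length term: −600/54 = −11.111
Tm = 81.5 + (-7.47) + 18.222 − 11.111 = 81.141 → 81.1°C

81.1°C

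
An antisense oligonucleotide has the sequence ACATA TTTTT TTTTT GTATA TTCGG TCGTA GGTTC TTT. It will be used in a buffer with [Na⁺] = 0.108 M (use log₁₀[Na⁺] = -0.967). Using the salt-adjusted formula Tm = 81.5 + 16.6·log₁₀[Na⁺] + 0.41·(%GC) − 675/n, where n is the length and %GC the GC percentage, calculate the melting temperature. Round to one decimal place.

Length n = 38. Counting bases: A=6, C=4, G=6, T=22
G+C = 10, so %GC = 10/38 × 100 = 26.316%
Salt term: 16.6 × (-0.967) = -16.052
GC term: 0.41 × 26.316 = 10.79; length term: −675/38 = −17.763
Tm = 81.5 + (-16.052) + 10.79 − 17.763 = 58.475 → 58.5°C

58.5°C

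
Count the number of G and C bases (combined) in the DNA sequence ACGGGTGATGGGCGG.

Scanning the sequence gives T=2, G=9, C=2, A=2.
G+C = 9 + 2 = 11

11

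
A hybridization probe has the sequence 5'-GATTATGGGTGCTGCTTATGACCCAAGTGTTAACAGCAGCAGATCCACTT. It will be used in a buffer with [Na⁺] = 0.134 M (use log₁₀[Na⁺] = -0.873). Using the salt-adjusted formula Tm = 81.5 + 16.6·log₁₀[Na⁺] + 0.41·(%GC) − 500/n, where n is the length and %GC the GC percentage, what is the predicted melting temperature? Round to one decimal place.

Length n = 50. Counting bases: T=14, G=12, A=13, C=11
G+C = 23, so %GC = 23/50 × 100 = 46%
Salt term: 16.6 × (-0.873) = -14.492
GC term: 0.41 × 46 = 18.86; length term: −500/50 = −10
Tm = 81.5 + (-14.492) + 18.86 − 10 = 75.868 → 75.9°C

75.9°C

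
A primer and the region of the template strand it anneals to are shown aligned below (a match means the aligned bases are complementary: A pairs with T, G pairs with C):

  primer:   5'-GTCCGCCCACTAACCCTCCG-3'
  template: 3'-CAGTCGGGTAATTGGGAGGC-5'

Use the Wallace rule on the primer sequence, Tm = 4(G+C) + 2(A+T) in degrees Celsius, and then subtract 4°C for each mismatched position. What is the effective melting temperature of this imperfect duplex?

60°C

Primer base counts: A=3, T=3, G=3, C=11 → A+T=6, G+C=14
Perfect-match Tm = 2(6) + 4(14) = 12 + 56 = 68°C
Mismatches (positions where the bases are not complementary): 2 (at positions 4, 10)
Effective Tm = 68 − 2×4 = 68 − 8 = 60°C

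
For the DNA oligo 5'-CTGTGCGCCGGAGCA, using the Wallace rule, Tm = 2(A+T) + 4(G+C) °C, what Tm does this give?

52°C

Base counts: A=2, T=2, G=6, C=5
So N_AT = 4 and N_GC = 11.
Tm = 4·11 + 2·4 = 44 + 8 = 52°C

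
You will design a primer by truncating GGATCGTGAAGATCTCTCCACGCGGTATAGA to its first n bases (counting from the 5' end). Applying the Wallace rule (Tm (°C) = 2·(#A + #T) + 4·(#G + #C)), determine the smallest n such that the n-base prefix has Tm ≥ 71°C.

n = 23

First 22 bases: GGATCGTGAAGATCTCTCCACG → Tm = 68°C (< 71°C)
First 23 bases: GGATCGTGAAGATCTCTCCACGC → Tm = 72°C (≥ 71°C)
Since every base adds ≥2°C, Tm only increases with n, so the threshold is first crossed at n = 23.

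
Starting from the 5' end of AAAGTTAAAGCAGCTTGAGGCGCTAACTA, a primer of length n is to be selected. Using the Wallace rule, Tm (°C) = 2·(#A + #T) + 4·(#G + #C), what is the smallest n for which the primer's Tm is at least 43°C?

First 16 bases: AAAGTTAAAGCAGCTT → Tm = 42°C (< 43°C)
First 17 bases: AAAGTTAAAGCAGCTTG → Tm = 46°C (≥ 43°C)
Since every base adds ≥2°C, Tm only increases with n, so the threshold is first crossed at n = 17.

n = 17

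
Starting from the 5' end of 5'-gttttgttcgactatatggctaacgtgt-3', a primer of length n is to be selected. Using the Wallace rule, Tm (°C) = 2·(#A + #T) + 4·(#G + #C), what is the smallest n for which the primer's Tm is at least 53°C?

First 19 bases: GTTTTGTTCGACTATATGG → Tm = 52°C (< 53°C)
First 20 bases: GTTTTGTTCGACTATATGGC → Tm = 56°C (≥ 53°C)
Each additional base adds 2°C (A/T) or 4°C (G/C), so Tm is non-decreasing in n; n = 20 is the first length to reach 53°C.

n = 20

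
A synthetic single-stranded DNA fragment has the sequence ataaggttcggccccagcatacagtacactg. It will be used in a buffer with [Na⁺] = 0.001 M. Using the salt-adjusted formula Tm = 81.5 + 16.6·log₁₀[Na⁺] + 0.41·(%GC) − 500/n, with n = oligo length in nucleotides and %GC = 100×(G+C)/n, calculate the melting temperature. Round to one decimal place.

Length n = 31. Base counts: G=7, C=9, T=6, A=9
G+C = 16, so %GC = 16/31 × 100 = 51.613%
Salt term: 16.6 × (-3) = -49.8
GC term: 0.41 × 51.613 = 21.161; length term: −500/31 = −16.129
Tm = 81.5 + (-49.8) + 21.161 − 16.129 = 36.732 → 36.7°C

36.7°C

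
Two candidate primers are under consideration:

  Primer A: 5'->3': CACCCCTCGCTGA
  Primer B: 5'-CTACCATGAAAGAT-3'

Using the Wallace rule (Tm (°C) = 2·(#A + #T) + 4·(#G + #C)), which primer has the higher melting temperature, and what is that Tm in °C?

Primer A, 44°C

Primer A: A+T=4, G+C=9 → Tm = 2(4)+4(9) = 44°C
Primer B: A+T=9, G+C=5 → Tm = 2(9)+4(5) = 38°C
44°C vs 38°C → primer A is higher.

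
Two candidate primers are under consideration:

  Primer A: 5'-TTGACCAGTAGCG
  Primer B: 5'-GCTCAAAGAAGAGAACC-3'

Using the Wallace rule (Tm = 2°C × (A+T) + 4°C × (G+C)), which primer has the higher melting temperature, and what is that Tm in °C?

Primer B, 50°C

Primer A: A+T=6, G+C=7 → Tm = 2(6)+4(7) = 40°C
Primer B: A+T=9, G+C=8 → Tm = 2(9)+4(8) = 50°C
40°C vs 50°C → primer B is higher.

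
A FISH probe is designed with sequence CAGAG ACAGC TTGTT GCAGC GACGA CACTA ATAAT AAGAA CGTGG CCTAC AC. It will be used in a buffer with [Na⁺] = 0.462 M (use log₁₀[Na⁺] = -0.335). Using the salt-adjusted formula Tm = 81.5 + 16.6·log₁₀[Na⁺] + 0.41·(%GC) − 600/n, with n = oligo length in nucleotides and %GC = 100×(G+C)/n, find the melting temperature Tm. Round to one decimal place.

84.1°C

Length n = 52. Scanning the sequence gives G=12, A=18, T=9, C=13.
G+C = 25, so %GC = 25/52 × 100 = 48.077%
Salt term: 16.6 × (-0.335) = -5.561
GC term: 0.41 × 48.077 = 19.712; length term: −600/52 = −11.538
Tm = 81.5 + (-5.561) + 19.712 − 11.538 = 84.113 → 84.1°C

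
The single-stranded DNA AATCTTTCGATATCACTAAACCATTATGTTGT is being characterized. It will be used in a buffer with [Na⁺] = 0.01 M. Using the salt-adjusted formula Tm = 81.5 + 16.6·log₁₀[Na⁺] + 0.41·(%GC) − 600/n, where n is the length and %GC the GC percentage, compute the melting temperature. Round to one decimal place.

41.1°C

Length n = 32. C=6, T=13, G=3, A=10
G+C = 9, so %GC = 9/32 × 100 = 28.125%
Salt term: 16.6 × (-2) = -33.2
GC term: 0.41 × 28.125 = 11.531; length term: −600/32 = −18.75
Tm = 81.5 + (-33.2) + 11.531 − 18.75 = 41.081 → 41.1°C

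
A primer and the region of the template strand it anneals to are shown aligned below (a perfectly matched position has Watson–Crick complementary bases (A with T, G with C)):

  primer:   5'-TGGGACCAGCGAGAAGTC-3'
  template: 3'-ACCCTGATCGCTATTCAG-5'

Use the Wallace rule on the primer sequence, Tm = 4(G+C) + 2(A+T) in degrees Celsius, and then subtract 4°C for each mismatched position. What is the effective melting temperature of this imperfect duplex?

Primer base counts: A=5, T=2, G=7, C=4 → A+T=7, G+C=11
Perfect-match Tm = 2(7) + 4(11) = 14 + 44 = 58°C
Mismatches (positions where the bases are not complementary): 2 (at positions 7, 13)
Effective Tm = 58 − 2×4 = 58 − 8 = 50°C

50°C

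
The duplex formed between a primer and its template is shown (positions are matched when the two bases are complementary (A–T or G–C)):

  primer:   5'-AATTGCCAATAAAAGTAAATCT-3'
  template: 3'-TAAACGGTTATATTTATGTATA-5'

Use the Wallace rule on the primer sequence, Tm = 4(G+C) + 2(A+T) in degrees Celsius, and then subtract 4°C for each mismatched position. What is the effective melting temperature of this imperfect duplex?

Primer base counts: A=11, T=6, G=2, C=3 → A+T=17, G+C=5
Perfect-match Tm = 2(17) + 4(5) = 34 + 20 = 54°C
Mismatches (positions where the bases are not complementary): 5 (at positions 2, 12, 15, 18, 21)
Effective Tm = 54 − 5×4 = 54 − 20 = 34°C

34°C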